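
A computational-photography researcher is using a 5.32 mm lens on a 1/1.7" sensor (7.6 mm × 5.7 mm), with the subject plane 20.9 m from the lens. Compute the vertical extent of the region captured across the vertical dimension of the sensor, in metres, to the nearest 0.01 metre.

22.39 m

dₒ: 20.9 m = 20900 mm.
Similar triangles through the lens centre give W/dₒ = h/dᵢ; with 1/f = 1/dₒ + 1/dᵢ this gives W = h·(dₒ − f)/f.
W = 5.7 mm × (20900 − 5.32) / 5.32 = 5.7 × 3927.5714 ≈ 22387.157 mm = 22.3872 m.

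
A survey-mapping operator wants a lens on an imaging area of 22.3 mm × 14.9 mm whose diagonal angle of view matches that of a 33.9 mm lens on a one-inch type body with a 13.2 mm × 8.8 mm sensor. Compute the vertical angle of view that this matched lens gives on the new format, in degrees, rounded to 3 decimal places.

Sensor diagonal = √(13.2² + 8.8²) = √251.6800 ≈ 15.8644 mm.
Sensor diagonal = √(22.3² + 14.9²) = √719.3000 ≈ 26.8198 mm.
Equal diagonal AOV ⇒ f₂ = f₁ · 26.8198/15.8644 = 33.9 × 1.69056 ≈ 57.3100 mm.
Vertical AOV on the new format = 2·arctan(14.9 / (2 × 57.3100)) = 2·arctan(0.12999) ≈ 14.8132°.

14.813°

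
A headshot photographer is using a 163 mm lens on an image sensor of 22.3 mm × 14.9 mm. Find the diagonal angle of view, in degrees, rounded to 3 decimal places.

9.406°

Sensor diagonal = √(22.3² + 14.9²) = √719.3000 ≈ 26.8198 mm.
Angle of view α = 2·arctan(d/2f) with d = 26.8198 mm and f = 163 mm.
d/2f = 0.08227; arctan(0.08227) ≈ 4.7031°, so α ≈ 9.4062°.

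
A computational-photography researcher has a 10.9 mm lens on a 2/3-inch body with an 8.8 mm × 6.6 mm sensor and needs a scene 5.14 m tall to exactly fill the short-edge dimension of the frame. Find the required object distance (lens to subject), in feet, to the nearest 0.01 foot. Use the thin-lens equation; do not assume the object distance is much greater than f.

27.89 ft

W: 5.14 m = 5140 mm.
Magnification m = h/W = dᵢ/dₒ; combined with 1/f = 1/dₒ + 1/dᵢ this gives dₒ = f·(1 + W/h).
dₒ = 10.9 mm × (1 + 5140/6.6) = 10.9 × 779.7879 ≈ 8499.688 mm = 8499.688/304.8 ft = 27.8861 ft.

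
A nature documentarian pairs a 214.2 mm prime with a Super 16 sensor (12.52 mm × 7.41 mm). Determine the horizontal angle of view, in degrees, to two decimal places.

3.35°

Angle of view α = 2·arctan(w/2f) with w = 12.52 mm and f = 214.2 mm.
w/2f = 0.02923; arctan(0.02923) ≈ 1.6740°, so α ≈ 3.3480°.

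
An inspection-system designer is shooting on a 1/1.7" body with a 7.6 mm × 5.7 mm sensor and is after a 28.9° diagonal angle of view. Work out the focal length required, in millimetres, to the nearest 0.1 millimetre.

18.4 mm

Sensor diagonal = √(7.6² + 5.7²) = √90.2500 ≈ 9.5000 mm.
From α = 2·arctan(d/2f) we get f = d / (2·tan(α/2)).
With d = 9.5000 mm and α/2 = 14.45°, tan(α/2) ≈ 0.25769, so f ≈ 9.5000 / 0.51537 ≈ 18.4332 mm.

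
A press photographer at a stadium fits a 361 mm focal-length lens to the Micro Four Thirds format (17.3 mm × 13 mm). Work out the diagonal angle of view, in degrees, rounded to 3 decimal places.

3.434°

Sensor diagonal = √(17.3² + 13²) = √468.2900 ≈ 21.6400 mm.
Angle of view α = 2·arctan(d/2f) with d = 21.6400 mm and f = 361 mm.
d/2f = 0.02997; arctan(0.02997) ≈ 1.7168°, so α ≈ 3.4335°.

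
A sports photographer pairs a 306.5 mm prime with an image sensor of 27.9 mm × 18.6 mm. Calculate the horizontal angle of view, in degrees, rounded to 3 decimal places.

Angle of view α = 2·arctan(w/2f) with w = 27.9 mm and f = 306.5 mm.
w/2f = 0.04551; arctan(0.04551) ≈ 2.6060°, so α ≈ 5.2119°.

5.212°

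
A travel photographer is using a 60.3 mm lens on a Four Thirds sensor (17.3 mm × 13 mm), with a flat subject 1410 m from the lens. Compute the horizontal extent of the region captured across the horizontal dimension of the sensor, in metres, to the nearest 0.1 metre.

dₒ: 1410 m = 1.41e+06 mm.
Similar triangles through the lens centre give W/dₒ = w/dᵢ; with 1/f = 1/dₒ + 1/dᵢ this gives W = w·(dₒ − f)/f.
W = 17.3 mm × (1.41e+06 − 60.3) / 60.3 = 17.3 × 23382.0846 ≈ 404510.063 mm = 404.51 m.

404.5 m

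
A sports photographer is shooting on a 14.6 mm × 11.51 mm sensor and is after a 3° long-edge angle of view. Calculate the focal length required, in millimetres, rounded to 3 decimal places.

From α = 2·arctan(w/2f) we get f = w / (2·tan(α/2)).
With w = 14.6 mm and α/2 = 1.5°, tan(α/2) ≈ 0.02619, so f ≈ 14.6 / 0.05237 ≈ 278.7758 mm.

278.776 mm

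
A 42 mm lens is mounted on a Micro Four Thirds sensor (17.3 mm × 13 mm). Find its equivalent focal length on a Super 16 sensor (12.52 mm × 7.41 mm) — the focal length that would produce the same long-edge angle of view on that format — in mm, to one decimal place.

30.4 mm

Equal angle of view means equal width/f ratio, so f₂ = f₁ · (width₂/width₁) = 42 × 12.52/17.3.
f₂ = 42 × 0.72370 ≈ 30.395 mm.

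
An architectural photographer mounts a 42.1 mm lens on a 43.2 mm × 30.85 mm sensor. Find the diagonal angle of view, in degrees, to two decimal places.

64.46°

Sensor diagonal = √(43.2² + 30.85²) = √2817.9625 ≈ 53.0845 mm.
Angle of view α = 2·arctan(d/2f) with d = 53.0845 mm and f = 42.1 mm.
d/2f = 0.63046; arctan(0.63046) ≈ 32.2297°, so α ≈ 64.4593°.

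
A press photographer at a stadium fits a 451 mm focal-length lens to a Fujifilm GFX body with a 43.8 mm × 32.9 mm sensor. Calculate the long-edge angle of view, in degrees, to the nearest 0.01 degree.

Angle of view α = 2·arctan(w/2f) with w = 43.8 mm and f = 451 mm.
w/2f = 0.04856; arctan(0.04856) ≈ 2.7800°, so α ≈ 5.5601°.

5.56°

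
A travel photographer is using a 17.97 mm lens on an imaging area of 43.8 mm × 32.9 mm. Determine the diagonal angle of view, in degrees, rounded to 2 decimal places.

113.46°

Sensor diagonal = √(43.8² + 32.9²) = √3000.8500 ≈ 54.7800 mm.
Angle of view α = 2·arctan(d/2f) with d = 54.7800 mm and f = 17.97 mm.
d/2f = 1.52421; arctan(1.52421) ≈ 56.7320°, so α ≈ 113.4639°.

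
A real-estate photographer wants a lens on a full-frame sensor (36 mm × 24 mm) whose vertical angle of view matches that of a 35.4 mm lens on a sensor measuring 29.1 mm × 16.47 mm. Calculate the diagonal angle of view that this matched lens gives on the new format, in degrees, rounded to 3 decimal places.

Equal vertical AOV ⇒ f₂ = f₁ · 24/16.47 = 35.4 × 1.45719 ≈ 51.5847 mm.
Sensor diagonal = √(36² + 24²) = √1872.0000 ≈ 43.2666 mm.
Diagonal AOV on the new format = 2·arctan(43.2666 / (2 × 51.5847)) = 2·arctan(0.41937) ≈ 45.5039°.

45.504°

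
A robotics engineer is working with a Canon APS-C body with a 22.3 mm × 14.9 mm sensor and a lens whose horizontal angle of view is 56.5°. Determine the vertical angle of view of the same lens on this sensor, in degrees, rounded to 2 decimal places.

39.50°

From the horizontal AOV: f = 22.3 / (2·tan(28.25°)) = 22.3 / 1.07464 ≈ 20.7512 mm.
Vertical AOV = 2·arctan(14.9 / (2 × 20.7512)) = 2·arctan(0.35902) ≈ 39.4979°.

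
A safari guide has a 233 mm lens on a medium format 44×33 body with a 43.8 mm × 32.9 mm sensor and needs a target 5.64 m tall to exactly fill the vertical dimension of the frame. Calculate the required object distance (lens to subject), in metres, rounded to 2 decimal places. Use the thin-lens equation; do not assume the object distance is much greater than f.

40.18 m

W: 5.64 m = 5640 mm.
Magnification m = h/W = dᵢ/dₒ; combined with 1/f = 1/dₒ + 1/dᵢ this gives dₒ = f·(1 + W/h).
dₒ = 233 mm × (1 + 5640/32.9) = 233 × 172.4286 ≈ 40175.857 mm = 40.1759 m.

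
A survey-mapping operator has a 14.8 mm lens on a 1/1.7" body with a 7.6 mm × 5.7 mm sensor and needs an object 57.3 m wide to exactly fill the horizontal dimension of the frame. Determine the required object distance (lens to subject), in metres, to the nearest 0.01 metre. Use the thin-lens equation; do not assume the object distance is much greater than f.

111.60 m

W: 57.3 m = 57300 mm.
Magnification m = w/W = dᵢ/dₒ; combined with 1/f = 1/dₒ + 1/dᵢ this gives dₒ = f·(1 + W/w).
dₒ = 14.8 mm × (1 + 57300/7.6) = 14.8 × 7540.4737 ≈ 111599.011 mm = 111.599 m.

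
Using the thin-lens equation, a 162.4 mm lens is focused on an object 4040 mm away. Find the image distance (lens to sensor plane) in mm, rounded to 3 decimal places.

169.202 mm

1/dᵢ = 1/f − 1/dₒ = 1/162.4 − 1/4040 = 0.0059101 mm⁻¹.
dᵢ = 1/0.0059101 ≈ 169.2016 mm.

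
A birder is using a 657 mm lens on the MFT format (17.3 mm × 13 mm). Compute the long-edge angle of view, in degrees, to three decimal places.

Angle of view α = 2·arctan(w/2f) with w = 17.3 mm and f = 657 mm.
w/2f = 0.01317; arctan(0.01317) ≈ 0.7543°, so α ≈ 1.5086°.

1.509°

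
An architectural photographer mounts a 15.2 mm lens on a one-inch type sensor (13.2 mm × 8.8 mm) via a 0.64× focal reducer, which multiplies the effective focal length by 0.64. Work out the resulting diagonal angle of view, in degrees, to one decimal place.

Effective focal length f = 15.2 × 0.64 = 9.728 mm.
Sensor diagonal = √(13.2² + 8.8²) = √251.6800 ≈ 15.8644 mm.
α = 2·arctan(15.864 / (2 × 9.728)) = 2·arctan(0.81540) ≈ 78.3876°.

78.4°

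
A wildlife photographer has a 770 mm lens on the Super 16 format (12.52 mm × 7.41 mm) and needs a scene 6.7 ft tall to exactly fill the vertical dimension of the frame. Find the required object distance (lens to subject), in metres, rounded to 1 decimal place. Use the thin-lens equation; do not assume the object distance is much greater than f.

213.0 m

W: 6.7 ft × 304.8 mm/ft = 2042.16 mm.
Magnification m = h/W = dᵢ/dₒ; combined with 1/f = 1/dₒ + 1/dᵢ this gives dₒ = f·(1 + W/h).
dₒ = 770 mm × (1 + 2042.16/7.41) = 770 × 276.5951 ≈ 212978.252 mm = 212.978 m.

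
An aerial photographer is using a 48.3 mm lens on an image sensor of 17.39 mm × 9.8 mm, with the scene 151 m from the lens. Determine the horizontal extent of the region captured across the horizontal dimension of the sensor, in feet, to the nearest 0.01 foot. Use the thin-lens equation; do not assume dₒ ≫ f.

dₒ: 151 m = 151000 mm.
Similar triangles through the lens centre give W/dₒ = w/dᵢ; with 1/f = 1/dₒ + 1/dᵢ this gives W = w·(dₒ − f)/f.
W = 17.39 mm × (151000 − 48.3) / 48.3 = 17.39 × 3125.2940 ≈ 54348.863 mm = 54348.863/304.8 ft = 178.31 ft.

178.31 ft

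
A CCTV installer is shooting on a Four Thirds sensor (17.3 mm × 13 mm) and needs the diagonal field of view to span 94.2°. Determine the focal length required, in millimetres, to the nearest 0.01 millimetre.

Sensor diagonal = √(17.3² + 13²) = √468.2900 ≈ 21.6400 mm.
From α = 2·arctan(d/2f) we get f = d / (2·tan(α/2)).
With d = 21.6400 mm and α/2 = 47.1°, tan(α/2) ≈ 1.07613, so f ≈ 21.6400 / 2.15226 ≈ 10.0546 mm.

10.05 mm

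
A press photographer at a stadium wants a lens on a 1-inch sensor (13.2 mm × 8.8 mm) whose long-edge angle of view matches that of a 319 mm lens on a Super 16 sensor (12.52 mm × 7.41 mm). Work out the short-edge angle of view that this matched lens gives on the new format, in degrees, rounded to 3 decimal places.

1.499°

Equal long-edge AOV ⇒ f₂ = f₁ · 13.2/12.52 = 319 × 1.05431 ≈ 336.3259 mm.
Short-edge AOV on the new format = 2·arctan(8.8 / (2 × 336.3259)) = 2·arctan(0.01308) ≈ 1.4991°.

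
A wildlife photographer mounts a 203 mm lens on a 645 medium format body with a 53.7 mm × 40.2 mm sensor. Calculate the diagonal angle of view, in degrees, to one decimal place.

Sensor diagonal = √(53.7² + 40.2²) = √4499.7300 ≈ 67.0800 mm.
Angle of view α = 2·arctan(d/2f) with d = 67.0800 mm and f = 203 mm.
d/2f = 0.16522; arctan(0.16522) ≈ 9.3818°, so α ≈ 18.7635°.

18.8°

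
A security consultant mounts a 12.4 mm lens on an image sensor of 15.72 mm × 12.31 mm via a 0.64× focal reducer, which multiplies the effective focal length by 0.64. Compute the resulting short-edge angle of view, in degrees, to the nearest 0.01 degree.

75.59°

Effective focal length f = 12.4 × 0.64 = 7.936 mm.
α = 2·arctan(12.31 / (2 × 7.936)) = 2·arctan(0.77558) ≈ 75.5929°.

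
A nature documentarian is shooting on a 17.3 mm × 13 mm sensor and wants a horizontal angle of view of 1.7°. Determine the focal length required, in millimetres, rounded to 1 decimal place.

583.0 mm

From α = 2·arctan(w/2f) we get f = w / (2·tan(α/2)).
With w = 17.3 mm and α/2 = 0.85°, tan(α/2) ≈ 0.01484, so f ≈ 17.3 / 0.02967 ≈ 583.0260 mm.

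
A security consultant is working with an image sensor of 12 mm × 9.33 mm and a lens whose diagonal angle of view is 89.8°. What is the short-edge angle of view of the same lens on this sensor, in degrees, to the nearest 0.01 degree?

62.91°

Sensor diagonal = √(12² + 9.33²) = √231.0489 ≈ 15.2003 mm.
From the diagonal AOV: f = 15.2003 / (2·tan(44.9°)) = 15.2003 / 1.99303 ≈ 7.6267 mm.
Short-edge AOV = 2·arctan(9.33 / (2 × 7.6267)) = 2·arctan(0.61167) ≈ 62.9053°.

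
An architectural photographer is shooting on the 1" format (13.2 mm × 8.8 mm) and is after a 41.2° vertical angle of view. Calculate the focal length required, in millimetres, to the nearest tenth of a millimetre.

11.7 mm

From α = 2·arctan(h/2f) we get f = h / (2·tan(α/2)).
With h = 8.8 mm and α/2 = 20.6°, tan(α/2) ≈ 0.37588, so f ≈ 8.8 / 0.75175 ≈ 11.7060 mm.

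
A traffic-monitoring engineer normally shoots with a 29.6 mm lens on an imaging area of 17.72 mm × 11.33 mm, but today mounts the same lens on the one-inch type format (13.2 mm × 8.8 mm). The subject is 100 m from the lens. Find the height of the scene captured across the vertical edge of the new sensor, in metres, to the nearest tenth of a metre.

The focal length stays 29.6 mm; the relevant sensor dimension is now h = 8.8 mm. Object distance dₒ = 100 m = 100000 mm.
Thin-lens field height W = h·(dₒ − f)/f = 8.8 × (100000 − 29.6)/29.6 ≈ 29720.930 mm = 29.7209 m.

29.7 m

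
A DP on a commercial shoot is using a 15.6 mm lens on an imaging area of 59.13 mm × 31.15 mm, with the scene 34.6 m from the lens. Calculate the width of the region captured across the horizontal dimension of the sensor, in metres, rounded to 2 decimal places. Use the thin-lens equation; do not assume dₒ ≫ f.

131.09 m

dₒ: 34.6 m = 34600 mm.
Similar triangles through the lens centre give W/dₒ = w/dᵢ; with 1/f = 1/dₒ + 1/dᵢ this gives W = w·(dₒ − f)/f.
W = 59.13 mm × (34600 − 15.6) / 15.6 = 59.13 × 2216.9487 ≈ 131088.178 mm = 131.088 m.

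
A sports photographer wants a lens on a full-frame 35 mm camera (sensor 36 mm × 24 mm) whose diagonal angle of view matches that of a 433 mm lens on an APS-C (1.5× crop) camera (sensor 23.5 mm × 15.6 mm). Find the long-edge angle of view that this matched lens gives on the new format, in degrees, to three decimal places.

Sensor diagonal = √(23.5² + 15.6²) = √795.6100 ≈ 28.2066 mm.
Sensor diagonal = √(36² + 24²) = √1872.0000 ≈ 43.2666 mm.
Equal diagonal AOV ⇒ f₂ = f₁ · 43.2666/28.2066 = 433 × 1.53392 ≈ 664.1875 mm.
Long-edge AOV on the new format = 2·arctan(36 / (2 × 664.1875)) = 2·arctan(0.02710) ≈ 3.1048°.

3.105°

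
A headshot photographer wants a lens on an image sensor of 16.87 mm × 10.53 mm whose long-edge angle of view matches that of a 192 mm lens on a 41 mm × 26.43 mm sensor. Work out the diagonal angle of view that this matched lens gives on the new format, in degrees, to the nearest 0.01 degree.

Equal long-edge AOV ⇒ f₂ = f₁ · 16.87/41 = 192 × 0.41146 ≈ 79.0010 mm.
Sensor diagonal = √(16.87² + 10.53²) = √395.4778 ≈ 19.8866 mm.
Diagonal AOV on the new format = 2·arctan(19.8866 / (2 × 79.0010)) = 2·arctan(0.12586) ≈ 14.3474°.

14.35°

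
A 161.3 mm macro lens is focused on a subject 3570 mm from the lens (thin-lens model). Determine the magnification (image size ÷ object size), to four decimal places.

0.0473×

Thin lens: 1/f = 1/dₒ + 1/dᵢ → 1/dᵢ = 1/161.3 − 1/3570 = 0.0059195 mm⁻¹, so dᵢ ≈ 168.9327 mm.
Magnification m = dᵢ/dₒ = 168.9327/3570 ≈ 0.04732.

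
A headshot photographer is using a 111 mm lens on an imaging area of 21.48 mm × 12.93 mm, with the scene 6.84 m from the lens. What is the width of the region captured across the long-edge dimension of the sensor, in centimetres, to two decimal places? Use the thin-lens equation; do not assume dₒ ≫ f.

130.22 cm

dₒ: 6.84 m = 6840 mm.
Similar triangles through the lens centre give W/dₒ = w/dᵢ; with 1/f = 1/dₒ + 1/dᵢ this gives W = w·(dₒ − f)/f.
W = 21.48 mm × (6840 − 111) / 111 = 21.48 × 60.6216 ≈ 1302.152 mm = 130.215 cm.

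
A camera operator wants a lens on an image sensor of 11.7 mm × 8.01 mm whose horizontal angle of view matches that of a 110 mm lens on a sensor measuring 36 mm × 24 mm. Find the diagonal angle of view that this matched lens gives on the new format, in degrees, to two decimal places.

Equal horizontal AOV ⇒ f₂ = f₁ · 11.7/36 = 110 × 0.32500 ≈ 35.7500 mm.
Sensor diagonal = √(11.7² + 8.01²) = √201.0501 ≈ 14.1792 mm.
Diagonal AOV on the new format = 2·arctan(14.1792 / (2 × 35.7500)) = 2·arctan(0.19831) ≈ 22.4337°.

22.43°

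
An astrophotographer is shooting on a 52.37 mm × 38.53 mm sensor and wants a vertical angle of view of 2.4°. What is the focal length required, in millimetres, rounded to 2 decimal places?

919.70 mm

From α = 2·arctan(h/2f) we get f = h / (2·tan(α/2)).
With h = 38.53 mm and α/2 = 1.2°, tan(α/2) ≈ 0.02095, so f ≈ 38.53 / 0.04189 ≈ 919.7015 mm.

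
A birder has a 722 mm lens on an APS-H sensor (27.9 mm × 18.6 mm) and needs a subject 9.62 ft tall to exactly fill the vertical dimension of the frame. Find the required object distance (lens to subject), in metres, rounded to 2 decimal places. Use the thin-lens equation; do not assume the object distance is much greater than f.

W: 9.62 ft × 304.8 mm/ft = 2932.18 mm.
Magnification m = h/W = dᵢ/dₒ; combined with 1/f = 1/dₒ + 1/dᵢ this gives dₒ = f·(1 + W/h).
dₒ = 722 mm × (1 + 2932.18/18.6) = 722 × 158.6439 ≈ 114540.871 mm = 114.541 m.

114.54 m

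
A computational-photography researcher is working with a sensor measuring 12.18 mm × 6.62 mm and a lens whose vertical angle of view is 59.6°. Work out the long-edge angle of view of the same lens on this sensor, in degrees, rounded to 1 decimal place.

From the vertical AOV: f = 6.62 / (2·tan(29.8°)) = 6.62 / 1.14541 ≈ 5.7796 mm.
Long-edge AOV = 2·arctan(12.18 / (2 × 5.7796)) = 2·arctan(1.05371) ≈ 92.9961°.

93.0°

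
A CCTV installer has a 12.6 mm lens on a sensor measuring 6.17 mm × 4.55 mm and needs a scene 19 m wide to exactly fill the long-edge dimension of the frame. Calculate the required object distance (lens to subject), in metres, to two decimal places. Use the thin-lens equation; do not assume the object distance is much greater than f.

W: 19 m = 19000 mm.
Magnification m = w/W = dᵢ/dₒ; combined with 1/f = 1/dₒ + 1/dᵢ this gives dₒ = f·(1 + W/w).
dₒ = 12.6 mm × (1 + 19000/6.17) = 12.6 × 3080.4165 ≈ 38813.248 mm = 38.8132 m.

38.81 m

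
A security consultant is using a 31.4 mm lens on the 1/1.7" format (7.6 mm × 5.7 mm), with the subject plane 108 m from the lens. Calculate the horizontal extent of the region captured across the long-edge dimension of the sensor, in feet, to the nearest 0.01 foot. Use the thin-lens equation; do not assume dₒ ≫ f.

85.74 ft

dₒ: 108 m = 108000 mm.
Similar triangles through the lens centre give W/dₒ = w/dᵢ; with 1/f = 1/dₒ + 1/dᵢ this gives W = w·(dₒ − f)/f.
W = 7.6 mm × (108000 − 31.4) / 31.4 = 7.6 × 3438.4904 ≈ 26132.527 mm = 26132.527/304.8 ft = 85.7366 ft.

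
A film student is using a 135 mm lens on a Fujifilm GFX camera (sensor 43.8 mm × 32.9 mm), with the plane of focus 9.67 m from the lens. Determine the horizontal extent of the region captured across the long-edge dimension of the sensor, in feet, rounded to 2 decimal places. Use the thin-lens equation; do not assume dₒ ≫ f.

10.15 ft

dₒ: 9.67 m = 9670 mm.
Similar triangles through the lens centre give W/dₒ = w/dᵢ; with 1/f = 1/dₒ + 1/dᵢ this gives W = w·(dₒ − f)/f.
W = 43.8 mm × (9670 − 135) / 135 = 43.8 × 70.6296 ≈ 3093.578 mm = 3093.578/304.8 ft = 10.1495 ft.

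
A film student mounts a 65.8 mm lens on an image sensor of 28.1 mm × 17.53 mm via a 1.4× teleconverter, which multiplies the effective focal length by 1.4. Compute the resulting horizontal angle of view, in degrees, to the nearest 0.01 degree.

17.34°

Effective focal length f = 65.8 × 1.4 = 92.12 mm.
α = 2·arctan(28.1 / (2 × 92.12)) = 2·arctan(0.15252) ≈ 17.3437°.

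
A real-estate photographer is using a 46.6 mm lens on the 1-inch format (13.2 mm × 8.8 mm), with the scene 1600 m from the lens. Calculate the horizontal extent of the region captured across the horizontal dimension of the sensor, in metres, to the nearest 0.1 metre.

dₒ: 1600 m = 1.6e+06 mm.
Similar triangles through the lens centre give W/dₒ = w/dᵢ; with 1/f = 1/dₒ + 1/dᵢ this gives W = w·(dₒ − f)/f.
W = 13.2 mm × (1.6e+06 − 46.6) / 46.6 = 13.2 × 34333.7639 ≈ 453205.684 mm = 453.206 m.

453.2 m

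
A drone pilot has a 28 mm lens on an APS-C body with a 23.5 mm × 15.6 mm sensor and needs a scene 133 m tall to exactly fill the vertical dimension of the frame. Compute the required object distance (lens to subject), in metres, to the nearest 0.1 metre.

238.7 m

W: 133 m = 133000 mm.
Magnification m = h/W = dᵢ/dₒ; combined with 1/f = 1/dₒ + 1/dᵢ this gives dₒ = f·(1 + W/h).
dₒ = 28 mm × (1 + 133000/15.6) = 28 × 8526.6410 ≈ 238745.949 mm = 238.746 m.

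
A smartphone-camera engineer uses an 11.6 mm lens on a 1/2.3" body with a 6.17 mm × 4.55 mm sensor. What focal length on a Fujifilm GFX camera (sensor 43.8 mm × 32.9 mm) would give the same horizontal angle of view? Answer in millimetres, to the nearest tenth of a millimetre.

82.3 mm

Equal angle of view means equal width/f ratio, so f₂ = f₁ · (width₂/width₁) = 11.6 × 43.8/6.17.
f₂ = 11.6 × 7.09887 ≈ 82.347 mm.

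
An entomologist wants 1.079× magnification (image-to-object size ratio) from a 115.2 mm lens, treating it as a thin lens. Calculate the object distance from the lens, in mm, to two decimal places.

With m = dᵢ/dₒ and 1/f = 1/dₒ + 1/dᵢ, substituting dᵢ = m·dₒ gives 1/f = (1 + 1/m)/dₒ, hence dₒ = f·(1 + 1/m).
dₒ = 115.2 × (1 + 1/1.079) = 115.2 × 1.92678 ≈ 221.966 mm.

221.97 mm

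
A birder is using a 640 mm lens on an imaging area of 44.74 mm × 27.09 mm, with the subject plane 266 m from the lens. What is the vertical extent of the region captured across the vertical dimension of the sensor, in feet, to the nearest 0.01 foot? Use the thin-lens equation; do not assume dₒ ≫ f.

dₒ: 266 m = 266000 mm.
Similar triangles through the lens centre give W/dₒ = h/dᵢ; with 1/f = 1/dₒ + 1/dᵢ this gives W = h·(dₒ − f)/f.
W = 27.09 mm × (266000 − 640) / 640 = 27.09 × 414.6250 ≈ 11232.191 mm = 11232.191/304.8 ft = 36.851 ft.

36.85 ft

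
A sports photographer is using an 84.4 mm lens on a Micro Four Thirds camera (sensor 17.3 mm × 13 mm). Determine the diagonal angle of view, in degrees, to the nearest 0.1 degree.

14.6°

Sensor diagonal = √(17.3² + 13²) = √468.2900 ≈ 21.6400 mm.
Angle of view α = 2·arctan(d/2f) with d = 21.6400 mm and f = 84.4 mm.
d/2f = 0.12820; arctan(0.12820) ≈ 7.3054°, so α ≈ 14.6108°.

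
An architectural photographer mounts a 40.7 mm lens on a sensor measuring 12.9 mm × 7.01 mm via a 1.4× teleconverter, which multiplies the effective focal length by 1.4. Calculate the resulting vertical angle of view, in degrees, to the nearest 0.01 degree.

7.04°

Effective focal length f = 40.7 × 1.4 = 56.98 mm.
α = 2·arctan(7.01 / (2 × 56.98)) = 2·arctan(0.06151) ≈ 7.0400°.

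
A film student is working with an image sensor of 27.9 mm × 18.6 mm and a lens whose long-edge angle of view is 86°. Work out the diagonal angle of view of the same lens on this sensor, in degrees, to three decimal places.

From the long-edge AOV: f = 27.9 / (2·tan(43°)) = 27.9 / 1.86503 ≈ 14.9595 mm.
Sensor diagonal = √(27.9² + 18.6²) = √1124.3700 ≈ 33.5316 mm.
Diagonal AOV = 2·arctan(33.5316 / (2 × 14.9595)) = 2·arctan(1.12074) ≈ 96.5172°.

96.517°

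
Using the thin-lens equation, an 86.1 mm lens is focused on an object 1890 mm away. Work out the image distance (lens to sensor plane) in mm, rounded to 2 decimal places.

1/dᵢ = 1/f − 1/dₒ = 1/86.1 − 1/1890 = 0.0110853 mm⁻¹.
dᵢ = 1/0.0110853 ≈ 90.2095 mm.

90.21 mm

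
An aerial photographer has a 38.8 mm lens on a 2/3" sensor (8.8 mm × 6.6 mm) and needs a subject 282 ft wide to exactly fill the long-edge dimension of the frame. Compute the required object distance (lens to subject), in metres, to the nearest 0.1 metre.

379.0 m

W: 282 ft × 304.8 mm/ft = 85953.60 mm.
Magnification m = w/W = dᵢ/dₒ; combined with 1/f = 1/dₒ + 1/dᵢ this gives dₒ = f·(1 + W/w).
dₒ = 38.8 mm × (1 + 85953.6/8.8) = 38.8 × 9768.4542 ≈ 379016.024 mm = 379.016 m.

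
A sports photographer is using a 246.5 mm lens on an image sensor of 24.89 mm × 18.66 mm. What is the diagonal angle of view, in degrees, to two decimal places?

Sensor diagonal = √(24.89² + 18.66²) = √967.7077 ≈ 31.1080 mm.
Angle of view α = 2·arctan(d/2f) with d = 31.1080 mm and f = 246.5 mm.
d/2f = 0.06310; arctan(0.06310) ≈ 3.6105°, so α ≈ 7.2211°.

7.22°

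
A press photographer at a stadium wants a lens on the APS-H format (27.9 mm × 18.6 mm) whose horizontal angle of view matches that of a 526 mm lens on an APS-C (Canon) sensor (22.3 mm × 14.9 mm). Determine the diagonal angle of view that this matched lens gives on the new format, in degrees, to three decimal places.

Equal horizontal AOV ⇒ f₂ = f₁ · 27.9/22.3 = 526 × 1.25112 ≈ 658.0897 mm.
Sensor diagonal = √(27.9² + 18.6²) = √1124.3700 ≈ 33.5316 mm.
Diagonal AOV on the new format = 2·arctan(33.5316 / (2 × 658.0897)) = 2·arctan(0.02548) ≈ 2.9188°.

2.919°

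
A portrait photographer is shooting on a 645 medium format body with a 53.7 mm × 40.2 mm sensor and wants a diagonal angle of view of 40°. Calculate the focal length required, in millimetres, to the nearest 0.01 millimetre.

92.15 mm

Sensor diagonal = √(53.7² + 40.2²) = √4499.7300 ≈ 67.0800 mm.
From α = 2·arctan(d/2f) we get f = d / (2·tan(α/2)).
With d = 67.0800 mm and α/2 = 20°, tan(α/2) ≈ 0.36397, so f ≈ 67.0800 / 0.72794 ≈ 92.1504 mm.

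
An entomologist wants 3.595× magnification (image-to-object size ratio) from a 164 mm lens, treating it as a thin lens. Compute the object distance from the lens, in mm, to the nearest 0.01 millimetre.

With m = dᵢ/dₒ and 1/f = 1/dₒ + 1/dᵢ, substituting dᵢ = m·dₒ gives 1/f = (1 + 1/m)/dₒ, hence dₒ = f·(1 + 1/m).
dₒ = 164 × (1 + 1/3.595) = 164 × 1.27816 ≈ 209.619 mm.

209.62 mm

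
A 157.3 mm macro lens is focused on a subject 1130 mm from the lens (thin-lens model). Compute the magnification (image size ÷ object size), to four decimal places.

0.1617×

Thin lens: 1/f = 1/dₒ + 1/dᵢ → 1/dᵢ = 1/157.3 − 1/1130 = 0.0054723 mm⁻¹, so dᵢ ≈ 182.7377 mm.
Magnification m = dᵢ/dₒ = 182.7377/1130 ≈ 0.16171.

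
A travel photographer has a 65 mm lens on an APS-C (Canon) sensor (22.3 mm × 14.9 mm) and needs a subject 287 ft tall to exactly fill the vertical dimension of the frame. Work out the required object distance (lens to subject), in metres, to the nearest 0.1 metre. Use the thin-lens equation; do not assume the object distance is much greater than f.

381.7 m

W: 287 ft × 304.8 mm/ft = 87477.60 mm.
Magnification m = h/W = dᵢ/dₒ; combined with 1/f = 1/dₒ + 1/dᵢ this gives dₒ = f·(1 + W/h).
dₒ = 65 mm × (1 + 87477.6/14.9) = 65 × 5871.9797 ≈ 381678.679 mm = 381.679 m.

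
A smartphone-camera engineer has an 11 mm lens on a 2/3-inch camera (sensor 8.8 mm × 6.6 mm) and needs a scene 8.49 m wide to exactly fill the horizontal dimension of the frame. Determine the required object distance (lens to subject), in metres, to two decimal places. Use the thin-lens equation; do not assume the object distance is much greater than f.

10.62 m

W: 8.49 m = 8490 mm.
Magnification m = w/W = dᵢ/dₒ; combined with 1/f = 1/dₒ + 1/dᵢ this gives dₒ = f·(1 + W/w).
dₒ = 11 mm × (1 + 8490/8.8) = 11 × 965.7727 ≈ 10623.500 mm = 10.6235 m.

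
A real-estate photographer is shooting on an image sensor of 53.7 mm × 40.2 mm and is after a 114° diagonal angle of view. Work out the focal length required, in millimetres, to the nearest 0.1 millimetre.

Sensor diagonal = √(53.7² + 40.2²) = √4499.7300 ≈ 67.0800 mm.
From α = 2·arctan(d/2f) we get f = d / (2·tan(α/2)).
With d = 67.0800 mm and α/2 = 57°, tan(α/2) ≈ 1.53986, so f ≈ 67.0800 / 3.07973 ≈ 21.7811 mm.

21.8 mm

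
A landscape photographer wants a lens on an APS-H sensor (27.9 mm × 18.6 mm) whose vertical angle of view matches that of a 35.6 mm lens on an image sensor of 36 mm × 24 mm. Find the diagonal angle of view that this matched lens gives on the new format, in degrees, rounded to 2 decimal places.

62.57°

Equal vertical AOV ⇒ f₂ = f₁ · 18.6/24 = 35.6 × 0.77500 ≈ 27.5900 mm.
Sensor diagonal = √(27.9² + 18.6²) = √1124.3700 ≈ 33.5316 mm.
Diagonal AOV on the new format = 2·arctan(33.5316 / (2 × 27.5900)) = 2·arctan(0.60768) ≈ 62.5722°.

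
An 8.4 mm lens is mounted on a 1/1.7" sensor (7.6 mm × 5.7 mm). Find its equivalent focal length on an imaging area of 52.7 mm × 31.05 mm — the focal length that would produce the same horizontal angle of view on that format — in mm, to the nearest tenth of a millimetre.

Equal angle of view means equal width/f ratio, so f₂ = f₁ · (width₂/width₁) = 8.4 × 52.7/7.6.
f₂ = 8.4 × 6.93421 ≈ 58.247 mm.

58.2 mm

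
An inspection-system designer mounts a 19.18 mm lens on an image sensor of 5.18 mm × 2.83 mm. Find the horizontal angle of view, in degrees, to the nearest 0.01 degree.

Angle of view α = 2·arctan(w/2f) with w = 5.18 mm and f = 19.18 mm.
w/2f = 0.13504; arctan(0.13504) ≈ 7.6905°, so α ≈ 15.3810°.

15.38°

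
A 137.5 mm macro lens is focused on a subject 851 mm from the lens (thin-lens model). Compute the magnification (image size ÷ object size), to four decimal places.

0.1927×

Thin lens: 1/f = 1/dₒ + 1/dᵢ → 1/dᵢ = 1/137.5 − 1/851 = 0.0060976 mm⁻¹, so dᵢ ≈ 163.9979 mm.
Magnification m = dᵢ/dₒ = 163.9979/851 ≈ 0.19271.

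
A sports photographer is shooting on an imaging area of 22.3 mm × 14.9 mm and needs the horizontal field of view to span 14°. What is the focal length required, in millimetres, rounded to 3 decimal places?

From α = 2·arctan(w/2f) we get f = w / (2·tan(α/2)).
With w = 22.3 mm and α/2 = 7°, tan(α/2) ≈ 0.12278, so f ≈ 22.3 / 0.24557 ≈ 90.8095 mm.

90.809 mm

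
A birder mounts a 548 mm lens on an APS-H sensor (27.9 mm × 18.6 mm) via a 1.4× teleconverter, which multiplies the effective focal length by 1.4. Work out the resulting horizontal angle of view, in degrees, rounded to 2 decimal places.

Effective focal length f = 548 × 1.4 = 767.2 mm.
α = 2·arctan(27.9 / (2 × 767.2)) = 2·arctan(0.01818) ≈ 2.0834°.

2.08°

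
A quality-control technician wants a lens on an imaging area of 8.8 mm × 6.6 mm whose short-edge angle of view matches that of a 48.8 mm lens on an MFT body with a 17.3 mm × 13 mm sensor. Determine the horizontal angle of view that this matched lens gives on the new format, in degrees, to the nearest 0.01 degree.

20.14°

Equal short-edge AOV ⇒ f₂ = f₁ · 6.6/13 = 48.8 × 0.50769 ≈ 24.7754 mm.
Horizontal AOV on the new format = 2·arctan(8.8 / (2 × 24.7754)) = 2·arctan(0.17760) ≈ 20.1410°.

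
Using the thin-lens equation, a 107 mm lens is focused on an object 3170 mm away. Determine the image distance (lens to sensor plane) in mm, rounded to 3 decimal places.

1/dᵢ = 1/f − 1/dₒ = 1/107 − 1/3170 = 0.0090303 mm⁻¹.
dᵢ = 1/0.0090303 ≈ 110.7378 mm.

110.738 mm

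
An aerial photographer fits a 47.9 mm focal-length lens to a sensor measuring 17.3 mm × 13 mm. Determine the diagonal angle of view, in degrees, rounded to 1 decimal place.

Sensor diagonal = √(17.3² + 13²) = √468.2900 ≈ 21.6400 mm.
Angle of view α = 2·arctan(d/2f) with d = 21.6400 mm and f = 47.9 mm.
d/2f = 0.22589; arctan(0.22589) ≈ 12.7288°, so α ≈ 25.4575°.

25.5°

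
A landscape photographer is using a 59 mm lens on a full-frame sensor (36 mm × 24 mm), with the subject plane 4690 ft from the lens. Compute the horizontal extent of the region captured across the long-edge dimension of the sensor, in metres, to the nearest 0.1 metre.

dₒ: 4690 ft × 304.8 mm/ft = 1429511.95 mm.
Similar triangles through the lens centre give W/dₒ = w/dᵢ; with 1/f = 1/dₒ + 1/dᵢ this gives W = w·(dₒ − f)/f.
W = 36 mm × (1.42951e+06 − 59) / 59 = 36 × 24228.0162 ≈ 872208.582 mm = 872.209 m.

872.2 m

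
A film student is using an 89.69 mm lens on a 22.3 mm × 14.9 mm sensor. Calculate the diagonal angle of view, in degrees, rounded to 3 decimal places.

17.007°

Sensor diagonal = √(22.3² + 14.9²) = √719.3000 ≈ 26.8198 mm.
Angle of view α = 2·arctan(d/2f) with d = 26.8198 mm and f = 89.69 mm.
d/2f = 0.14951; arctan(0.14951) ≈ 8.5035°, so α ≈ 17.0070°.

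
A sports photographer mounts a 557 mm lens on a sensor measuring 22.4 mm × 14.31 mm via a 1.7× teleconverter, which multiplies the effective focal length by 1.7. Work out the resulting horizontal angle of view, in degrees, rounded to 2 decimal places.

1.36°

Effective focal length f = 557 × 1.7 = 946.9 mm.
α = 2·arctan(22.4 / (2 × 946.9)) = 2·arctan(0.01183) ≈ 1.3553°.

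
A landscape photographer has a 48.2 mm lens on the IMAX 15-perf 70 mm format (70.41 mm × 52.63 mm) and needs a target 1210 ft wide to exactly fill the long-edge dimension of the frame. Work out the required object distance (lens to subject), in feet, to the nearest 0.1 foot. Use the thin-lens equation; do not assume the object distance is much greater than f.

W: 1210 ft × 304.8 mm/ft = 368807.99 mm.
Magnification m = w/W = dᵢ/dₒ; combined with 1/f = 1/dₒ + 1/dᵢ this gives dₒ = f·(1 + W/w).
dₒ = 48.2 mm × (1 + 368808/70.41) = 48.2 × 5239.0058 ≈ 252520.079 mm = 252520.079/304.8 ft = 828.478 ft.

828.5 ft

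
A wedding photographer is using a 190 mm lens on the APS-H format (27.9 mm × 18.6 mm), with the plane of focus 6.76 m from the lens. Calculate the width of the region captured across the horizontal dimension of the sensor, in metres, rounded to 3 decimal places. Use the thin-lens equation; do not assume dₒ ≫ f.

dₒ: 6.76 m = 6760 mm.
Similar triangles through the lens centre give W/dₒ = w/dᵢ; with 1/f = 1/dₒ + 1/dᵢ this gives W = w·(dₒ − f)/f.
W = 27.9 mm × (6760 − 190) / 190 = 27.9 × 34.5789 ≈ 964.753 mm = 0.964753 m.

0.965 m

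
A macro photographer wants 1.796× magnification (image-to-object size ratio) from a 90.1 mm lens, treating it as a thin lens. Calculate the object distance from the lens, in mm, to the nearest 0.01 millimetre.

With m = dᵢ/dₒ and 1/f = 1/dₒ + 1/dᵢ, substituting dᵢ = m·dₒ gives 1/f = (1 + 1/m)/dₒ, hence dₒ = f·(1 + 1/m).
dₒ = 90.1 × (1 + 1/1.796) = 90.1 × 1.55679 ≈ 140.267 mm.

140.27 mm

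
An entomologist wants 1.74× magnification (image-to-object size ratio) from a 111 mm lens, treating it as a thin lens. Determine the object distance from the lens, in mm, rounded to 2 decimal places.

With m = dᵢ/dₒ and 1/f = 1/dₒ + 1/dᵢ, substituting dᵢ = m·dₒ gives 1/f = (1 + 1/m)/dₒ, hence dₒ = f·(1 + 1/m).
dₒ = 111 × (1 + 1/1.74) = 111 × 1.57471 ≈ 174.793 mm.

174.79 mm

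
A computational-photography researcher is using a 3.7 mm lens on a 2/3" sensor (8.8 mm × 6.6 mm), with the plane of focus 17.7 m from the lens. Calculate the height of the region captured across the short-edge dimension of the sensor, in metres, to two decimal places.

31.57 m

dₒ: 17.7 m = 17700 mm.
Similar triangles through the lens centre give W/dₒ = h/dᵢ; with 1/f = 1/dₒ + 1/dᵢ this gives W = h·(dₒ − f)/f.
W = 6.6 mm × (17700 − 3.7) / 3.7 = 6.6 × 4782.7838 ≈ 31566.373 mm = 31.5664 m.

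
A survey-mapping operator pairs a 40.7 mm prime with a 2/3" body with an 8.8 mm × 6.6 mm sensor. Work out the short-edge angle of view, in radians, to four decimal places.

Angle of view α = 2·arctan(h/2f) with h = 6.6 mm and f = 40.7 mm.
h/2f = 0.08108; arctan(0.08108) ≈ 0.0809 rad, so α ≈ 0.1618 rad.

0.1618 rad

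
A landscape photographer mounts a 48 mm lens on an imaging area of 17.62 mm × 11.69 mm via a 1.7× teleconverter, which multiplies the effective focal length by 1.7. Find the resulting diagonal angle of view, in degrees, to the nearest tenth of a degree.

14.8°

Effective focal length f = 48 × 1.7 = 81.6 mm.
Sensor diagonal = √(17.62² + 11.69²) = √447.1205 ≈ 21.1452 mm.
α = 2·arctan(21.145 / (2 × 81.6)) = 2·arctan(0.12957) ≈ 14.7650°.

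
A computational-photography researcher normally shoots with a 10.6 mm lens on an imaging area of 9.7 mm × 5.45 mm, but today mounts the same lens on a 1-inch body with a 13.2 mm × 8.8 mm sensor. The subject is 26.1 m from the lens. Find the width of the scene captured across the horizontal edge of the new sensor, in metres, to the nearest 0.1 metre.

The focal length stays 10.6 mm; the relevant sensor dimension is now w = 13.2 mm. Object distance dₒ = 26.1 m = 26100 mm.
Thin-lens field width W = w·(dₒ − f)/f = 13.2 × (26100 − 10.6)/10.6 ≈ 32488.687 mm = 32.4887 m.

32.5 m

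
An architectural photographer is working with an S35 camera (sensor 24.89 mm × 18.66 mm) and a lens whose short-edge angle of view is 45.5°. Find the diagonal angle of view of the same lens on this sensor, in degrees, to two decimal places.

From the short-edge AOV: f = 18.66 / (2·tan(22.75°)) = 18.66 / 0.83867 ≈ 22.2495 mm.
Sensor diagonal = √(24.89² + 18.66²) = √967.7077 ≈ 31.1080 mm.
Diagonal AOV = 2·arctan(31.1080 / (2 × 22.2495)) = 2·arctan(0.69907) ≈ 69.9126°.

69.91°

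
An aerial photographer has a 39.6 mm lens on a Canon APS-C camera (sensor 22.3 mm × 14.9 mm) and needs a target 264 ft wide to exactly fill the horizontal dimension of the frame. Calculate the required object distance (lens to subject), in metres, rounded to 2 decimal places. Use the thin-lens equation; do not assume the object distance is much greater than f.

142.93 m

W: 264 ft × 304.8 mm/ft = 80467.20 mm.
Magnification m = w/W = dᵢ/dₒ; combined with 1/f = 1/dₒ + 1/dᵢ this gives dₒ = f·(1 + W/w).
dₒ = 39.6 mm × (1 + 80467.2/22.3) = 39.6 × 3609.3945 ≈ 142932.022 mm = 142.932 m.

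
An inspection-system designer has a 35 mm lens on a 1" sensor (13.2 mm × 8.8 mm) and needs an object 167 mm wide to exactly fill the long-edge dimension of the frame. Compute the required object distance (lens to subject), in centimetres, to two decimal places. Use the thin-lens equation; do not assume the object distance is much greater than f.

Magnification m = w/W = dᵢ/dₒ; combined with 1/f = 1/dₒ + 1/dᵢ this gives dₒ = f·(1 + W/w).
dₒ = 35 mm × (1 + 167/13.2) = 35 × 13.6515 ≈ 477.803 mm = 47.7803 cm.

47.78 cm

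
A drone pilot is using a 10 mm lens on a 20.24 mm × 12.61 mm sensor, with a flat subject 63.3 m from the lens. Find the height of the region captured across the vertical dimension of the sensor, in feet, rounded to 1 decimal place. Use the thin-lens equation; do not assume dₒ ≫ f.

dₒ: 63.3 m = 63300 mm.
Similar triangles through the lens centre give W/dₒ = h/dᵢ; with 1/f = 1/dₒ + 1/dᵢ this gives W = h·(dₒ − f)/f.
W = 12.61 mm × (63300 − 10) / 10 = 12.61 × 6329.0000 ≈ 79808.690 mm = 79808.690/304.8 ft = 261.84 ft.

261.8 ft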